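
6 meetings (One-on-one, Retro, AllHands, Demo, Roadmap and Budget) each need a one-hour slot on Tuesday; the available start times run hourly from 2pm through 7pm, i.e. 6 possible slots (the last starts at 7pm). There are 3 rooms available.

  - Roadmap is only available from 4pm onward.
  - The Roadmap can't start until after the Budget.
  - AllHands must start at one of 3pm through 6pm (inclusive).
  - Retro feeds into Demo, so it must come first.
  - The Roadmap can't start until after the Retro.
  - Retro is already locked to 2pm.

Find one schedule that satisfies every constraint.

AllHands in 3pm, Roadmap in 4pm, One-on-one in 2pm, Demo in 3pm, Budget in 2pm, Retro in 2pm

Checking: Retro(2pm) before Demo(3pm); Retro(2pm) before Roadmap(4pm); Budget(2pm) before Roadmap(4pm); Roadmap=4pm in [4pm,7pm]; Retro=2pm in [2pm,2pm]; AllHands=3pm in [3pm,6pm]; max 3 per slot (cap 3).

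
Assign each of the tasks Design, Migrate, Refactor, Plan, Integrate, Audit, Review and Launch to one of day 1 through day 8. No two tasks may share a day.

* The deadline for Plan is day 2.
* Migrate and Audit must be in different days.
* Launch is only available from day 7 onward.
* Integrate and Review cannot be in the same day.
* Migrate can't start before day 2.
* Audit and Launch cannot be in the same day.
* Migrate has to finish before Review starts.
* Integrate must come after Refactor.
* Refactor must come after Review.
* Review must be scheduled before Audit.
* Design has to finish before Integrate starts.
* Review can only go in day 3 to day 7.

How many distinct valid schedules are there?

Splitting on Migrate: it can be day 2 (22), day 3 (12). Listing each branch's schedules as (Design, Refactor, Plan, Integrate, Audit, Review, Launch) by day number:
Migrate=day 2: (3,5,1,6,7,4,8) (3,5,1,6,8,4,7) (3,5,1,7,6,4,8) (3,5,1,8,6,4,7) (3,6,1,7,5,4,8) (3,6,1,8,5,4,7) (4,5,1,6,7,3,8) (4,5,1,6,8,3,7) (4,5,1,7,6,3,8) (4,5,1,8,6,3,7) (4,6,1,7,5,3,8) (4,6,1,8,5,3,7) (5,4,1,6,7,3,8) (5,4,1,6,8,3,7) (5,4,1,7,6,3,8) (5,4,1,8,6,3,7) (5,6,1,7,4,3,8) (5,6,1,8,4,3,7) (6,4,1,7,5,3,8) (6,4,1,8,5,3,7) (6,5,1,7,4,3,8) (6,5,1,8,4,3,7) — 22.
Migrate=day 3: (1,5,2,6,7,4,8) (1,5,2,6,8,4,7) (1,5,2,7,6,4,8) (1,5,2,8,6,4,7) (1,6,2,7,5,4,8) (1,6,2,8,5,4,7) (2,5,1,6,7,4,8) (2,5,1,6,8,4,7) (2,5,1,7,6,4,8) (2,5,1,8,6,4,7) (2,6,1,7,5,4,8) (2,6,1,8,5,4,7) — 12.
Summing: 22 + 12 = 34.

34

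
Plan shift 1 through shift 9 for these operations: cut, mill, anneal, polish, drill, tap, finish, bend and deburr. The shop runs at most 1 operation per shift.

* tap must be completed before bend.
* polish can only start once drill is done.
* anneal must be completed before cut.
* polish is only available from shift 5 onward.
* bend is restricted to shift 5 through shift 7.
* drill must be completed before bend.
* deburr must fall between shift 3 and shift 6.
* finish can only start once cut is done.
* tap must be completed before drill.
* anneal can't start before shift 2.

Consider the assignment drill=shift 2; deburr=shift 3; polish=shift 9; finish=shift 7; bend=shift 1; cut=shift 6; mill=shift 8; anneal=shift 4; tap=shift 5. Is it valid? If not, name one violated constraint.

polish can only start once drill is done — holds.
tap must be completed before bend — violated.
drill must be completed before bend — violated.
anneal can't start before shift 2 — holds.
tap must be completed before drill — violated.
anneal must be completed before cut — holds.
The shop runs at most 1 operation per shift — holds.
polish is only available from shift 5 onward — holds.
deburr must fall between shift 3 and shift 6 — holds.
bend is restricted to shift 5 through shift 7 — violated.
finish can only start once cut is done — holds.

No. tap must be completed before bend is not satisfied.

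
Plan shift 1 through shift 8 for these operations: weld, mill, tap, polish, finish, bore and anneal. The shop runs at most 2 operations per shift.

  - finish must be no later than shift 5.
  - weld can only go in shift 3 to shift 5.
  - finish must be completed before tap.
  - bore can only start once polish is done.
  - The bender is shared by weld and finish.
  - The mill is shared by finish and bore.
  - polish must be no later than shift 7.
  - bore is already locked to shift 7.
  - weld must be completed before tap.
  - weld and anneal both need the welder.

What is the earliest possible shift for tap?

shift 4

Precedence pushes tap to at least shift 4.
tap at shift 4 is achievable: mill -> shift 2; finish -> shift 1; polish -> shift 1; tap -> shift 4; bore -> shift 7; weld -> shift 3; anneal -> shift 2.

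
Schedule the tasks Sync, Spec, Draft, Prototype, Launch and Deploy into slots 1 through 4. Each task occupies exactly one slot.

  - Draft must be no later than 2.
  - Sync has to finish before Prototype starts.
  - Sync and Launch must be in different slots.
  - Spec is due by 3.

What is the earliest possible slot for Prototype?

2

Precedence pushes Prototype to at least 2.
Prototype at 2 is achievable: Draft in 1, Spec in 1, Prototype in 2, Sync in 1, Deploy in 1, Launch in 2.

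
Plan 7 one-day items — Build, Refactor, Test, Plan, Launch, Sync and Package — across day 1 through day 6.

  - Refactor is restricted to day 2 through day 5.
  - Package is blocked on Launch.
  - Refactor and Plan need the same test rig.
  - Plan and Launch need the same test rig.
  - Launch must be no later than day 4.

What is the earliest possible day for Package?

Precedence pushes Package to at least day 2.
Package at day 2 is achievable: Package in day 2, Sync in day 1, Refactor in day 2, Plan in day 3, Launch in day 1, Build in day 1, Test in day 1.

day 2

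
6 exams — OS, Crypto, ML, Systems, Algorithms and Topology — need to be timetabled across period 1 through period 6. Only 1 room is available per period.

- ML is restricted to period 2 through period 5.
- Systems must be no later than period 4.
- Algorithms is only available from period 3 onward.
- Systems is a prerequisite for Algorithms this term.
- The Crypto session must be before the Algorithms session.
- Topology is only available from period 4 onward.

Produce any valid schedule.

Algorithms in period 3, Topology in period 4, Crypto in period 2, ML in period 5, OS in period 6, Systems in period 1

Checking: Systems(period 1) before Algorithms(period 3); Crypto(period 2) before Algorithms(period 3); Topology=period 4 in [period 4,period 6]; Algorithms=period 3 in [period 3,period 6]; ML=period 5 in [period 2,period 5]; Systems=period 1 in [period 1,period 4]; max 1 per period (cap 1).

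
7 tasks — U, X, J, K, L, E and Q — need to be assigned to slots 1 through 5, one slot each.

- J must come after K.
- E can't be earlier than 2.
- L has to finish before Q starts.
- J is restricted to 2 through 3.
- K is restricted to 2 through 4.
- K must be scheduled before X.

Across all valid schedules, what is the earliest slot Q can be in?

2

Precedence pushes Q to at least 2.
Q at 2 is achievable: U=1, L=1, Q=2, E=2, X=3, K=2, J=3.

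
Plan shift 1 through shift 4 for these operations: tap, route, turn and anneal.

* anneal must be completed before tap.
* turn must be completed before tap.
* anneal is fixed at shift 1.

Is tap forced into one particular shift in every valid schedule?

tap can be shift 2 (e.g. route in shift 1; turn in shift 1; anneal in shift 1; tap in shift 2) or shift 3 (e.g. turn -> shift 1, tap -> shift 3, anneal -> shift 1, route -> shift 1).

No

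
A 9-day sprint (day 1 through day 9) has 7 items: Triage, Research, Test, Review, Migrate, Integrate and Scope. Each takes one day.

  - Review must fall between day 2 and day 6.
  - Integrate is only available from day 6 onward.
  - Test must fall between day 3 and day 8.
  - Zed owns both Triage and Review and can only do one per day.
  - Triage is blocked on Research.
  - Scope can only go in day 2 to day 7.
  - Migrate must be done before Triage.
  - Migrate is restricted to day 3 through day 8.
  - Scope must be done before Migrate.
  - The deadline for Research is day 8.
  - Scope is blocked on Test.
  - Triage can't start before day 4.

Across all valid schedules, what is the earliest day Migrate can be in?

day 5

Migrate is available from day 3; precedence pushes Migrate to at least day 5; Migrate's own window allows nothing later than day 8.
Migrate at day 5 is achievable: Migrate -> day 5; Research -> day 1; Integrate -> day 6; Scope -> day 4; Review -> day 2; Test -> day 3; Triage -> day 6.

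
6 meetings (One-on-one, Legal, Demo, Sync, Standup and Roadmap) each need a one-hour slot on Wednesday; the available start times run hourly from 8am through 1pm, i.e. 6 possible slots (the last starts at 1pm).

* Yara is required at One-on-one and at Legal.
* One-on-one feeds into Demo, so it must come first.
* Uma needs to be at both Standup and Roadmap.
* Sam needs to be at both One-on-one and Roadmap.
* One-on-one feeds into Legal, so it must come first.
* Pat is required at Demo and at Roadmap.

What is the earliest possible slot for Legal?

Precedence pushes Legal to at least 9am.
Legal at 9am is achievable: Standup=8am; Legal=9am; One-on-one=8am; Roadmap=10am; Demo=9am; Sync=8am.

9am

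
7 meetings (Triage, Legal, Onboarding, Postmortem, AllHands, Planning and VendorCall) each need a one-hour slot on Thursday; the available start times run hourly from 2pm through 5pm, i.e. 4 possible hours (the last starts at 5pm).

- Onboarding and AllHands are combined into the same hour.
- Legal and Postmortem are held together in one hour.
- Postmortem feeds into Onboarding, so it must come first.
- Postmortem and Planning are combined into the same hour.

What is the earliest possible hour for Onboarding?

Precedence pushes Onboarding to at least 3pm.
Onboarding at 3pm is achievable: AllHands in 3pm; Triage in 2pm; Postmortem in 2pm; Legal in 2pm; Planning in 2pm; VendorCall in 2pm; Onboarding in 3pm.

3pm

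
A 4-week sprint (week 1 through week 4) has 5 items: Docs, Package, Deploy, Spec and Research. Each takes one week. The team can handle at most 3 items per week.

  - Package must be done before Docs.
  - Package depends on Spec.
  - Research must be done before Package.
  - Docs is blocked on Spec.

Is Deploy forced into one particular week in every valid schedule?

No

Deploy can be week 1 (e.g. Research=week 1, Docs=week 3, Spec=week 1, Package=week 2, Deploy=week 1) or week 2 (e.g. Docs=week 3, Research=week 1, Spec=week 1, Package=week 2, Deploy=week 2).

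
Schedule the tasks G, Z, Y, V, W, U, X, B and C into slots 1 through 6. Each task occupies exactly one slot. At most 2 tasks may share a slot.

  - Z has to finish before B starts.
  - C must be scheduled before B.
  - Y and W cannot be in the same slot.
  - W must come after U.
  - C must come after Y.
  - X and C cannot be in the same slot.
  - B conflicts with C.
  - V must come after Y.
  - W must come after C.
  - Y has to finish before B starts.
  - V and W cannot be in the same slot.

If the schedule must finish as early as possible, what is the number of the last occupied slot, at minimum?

5

The precedence chain requires at least 3 distinct slots.
With at most 2 per slot and 9 tasks, at least 5 slots are needed.
5 works (last occupied slot: 5): for example Z=1; U=2; G=4; Y=1; W=3; C=2; B=3; V=4; X=5.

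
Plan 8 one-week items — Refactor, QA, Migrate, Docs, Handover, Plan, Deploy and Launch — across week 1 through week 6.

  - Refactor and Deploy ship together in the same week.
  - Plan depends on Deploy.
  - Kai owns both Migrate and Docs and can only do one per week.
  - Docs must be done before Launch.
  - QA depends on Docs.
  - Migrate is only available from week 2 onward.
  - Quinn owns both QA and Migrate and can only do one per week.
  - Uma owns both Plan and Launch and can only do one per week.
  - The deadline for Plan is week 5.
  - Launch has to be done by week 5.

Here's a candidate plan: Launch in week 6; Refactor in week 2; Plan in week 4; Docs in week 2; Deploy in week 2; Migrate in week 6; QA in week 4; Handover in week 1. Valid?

No — it violates: Launch has to be done by week 5

Kai owns both Migrate and Docs and can only do one per week — holds.
Launch has to be done by week 5 — violated.
QA depends on Docs — holds.
Refactor and Deploy ship together in the same week — holds.
Migrate is only available from week 2 onward — holds.
Docs must be done before Launch — holds.
The deadline for Plan is week 5 — holds.
Plan depends on Deploy — holds.
Quinn owns both QA and Migrate and can only do one per week — holds.
Uma owns both Plan and Launch and can only do one per week — holds.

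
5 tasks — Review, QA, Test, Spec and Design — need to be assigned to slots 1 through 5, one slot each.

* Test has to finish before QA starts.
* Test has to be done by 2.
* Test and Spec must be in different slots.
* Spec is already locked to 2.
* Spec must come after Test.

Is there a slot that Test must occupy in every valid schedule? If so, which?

Test's window is 1–2.
Spec is fixed at 2, and Test can't share a slot with Spec.
So Test must be 1.

1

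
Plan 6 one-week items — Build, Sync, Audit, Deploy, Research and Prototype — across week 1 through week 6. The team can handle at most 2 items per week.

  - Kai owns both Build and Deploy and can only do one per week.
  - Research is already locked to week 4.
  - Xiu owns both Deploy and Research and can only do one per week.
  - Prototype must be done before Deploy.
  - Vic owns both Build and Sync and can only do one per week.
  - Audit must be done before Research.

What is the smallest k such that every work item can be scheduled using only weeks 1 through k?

The precedence chain requires at least 2 distinct weeks.
With at most 2 per week and 6 work items, at least 3 weeks are needed.
Research can't be placed before week 4, so the schedule must run through at least week 4.
4 works (last occupied week: week 4): for example Build -> week 3, Prototype -> week 1, Research -> week 4, Sync -> week 2, Deploy -> week 2, Audit -> week 1.

4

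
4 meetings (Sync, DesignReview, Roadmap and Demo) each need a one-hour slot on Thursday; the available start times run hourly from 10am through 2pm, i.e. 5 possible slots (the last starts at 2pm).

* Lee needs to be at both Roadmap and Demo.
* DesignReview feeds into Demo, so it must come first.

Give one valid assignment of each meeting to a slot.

Roadmap -> 10am, DesignReview -> 10am, Sync -> 10am, Demo -> 11am

Checking: DesignReview(10am) before Demo(11am); Roadmap(10am) != Demo(11am).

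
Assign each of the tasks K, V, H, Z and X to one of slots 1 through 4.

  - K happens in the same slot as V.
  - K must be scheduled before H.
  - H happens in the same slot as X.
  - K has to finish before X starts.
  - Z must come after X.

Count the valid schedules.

Enumerating: V=1; X=2; K=1; H=2; Z=3 | H=2, X=2, Z=4, V=1, K=1 | X=3, H=3, V=1, Z=4, K=1 | K -> 2, Z -> 4, V -> 2, H -> 3, X -> 3.

4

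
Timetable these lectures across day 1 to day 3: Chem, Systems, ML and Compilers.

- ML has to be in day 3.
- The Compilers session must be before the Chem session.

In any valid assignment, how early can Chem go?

day 2

Precedence pushes Chem to at least day 2.
Chem at day 2 is achievable: ML in day 3, Compilers in day 1, Systems in day 1, Chem in day 2.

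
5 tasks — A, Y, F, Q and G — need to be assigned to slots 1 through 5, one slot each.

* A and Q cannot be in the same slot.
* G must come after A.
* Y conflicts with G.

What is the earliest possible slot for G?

2

Precedence pushes G to at least 2.
G at 2 is achievable: A in 1, Q in 2, F in 1, Y in 1, G in 2.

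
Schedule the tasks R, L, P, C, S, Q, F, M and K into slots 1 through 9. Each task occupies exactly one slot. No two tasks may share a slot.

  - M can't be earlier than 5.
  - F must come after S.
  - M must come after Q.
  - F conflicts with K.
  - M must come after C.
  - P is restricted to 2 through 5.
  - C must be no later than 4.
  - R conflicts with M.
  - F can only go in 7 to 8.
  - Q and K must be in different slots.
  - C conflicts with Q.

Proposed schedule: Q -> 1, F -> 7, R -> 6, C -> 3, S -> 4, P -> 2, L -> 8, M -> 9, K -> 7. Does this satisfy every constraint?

No. F conflicts with K is not satisfied.

C must be no later than 4 — holds.
R conflicts with M — holds.
M can't be earlier than 5 — holds.
Q and K must be in different slots — holds.
F must come after S — holds.
P is restricted to 2 through 5 — holds.
M must come after C — holds.
M must come after Q — holds.
No two tasks may share a slot — violated.
C conflicts with Q — holds.
F can only go in 7 to 8 — holds.
F conflicts with K — violated.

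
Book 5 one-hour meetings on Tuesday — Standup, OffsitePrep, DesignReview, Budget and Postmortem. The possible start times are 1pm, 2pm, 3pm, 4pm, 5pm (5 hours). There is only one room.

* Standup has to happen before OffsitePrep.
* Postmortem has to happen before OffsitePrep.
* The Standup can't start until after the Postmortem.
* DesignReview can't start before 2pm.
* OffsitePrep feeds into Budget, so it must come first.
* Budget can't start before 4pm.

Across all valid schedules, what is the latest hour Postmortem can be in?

1pm

Downstream work caps Postmortem at 2pm.
Postmortem at 1pm is achievable: Standup=2pm; Budget=4pm; OffsitePrep=3pm; DesignReview=5pm; Postmortem=1pm.
Nothing later works — the capacity limit rule out every hour after 1pm.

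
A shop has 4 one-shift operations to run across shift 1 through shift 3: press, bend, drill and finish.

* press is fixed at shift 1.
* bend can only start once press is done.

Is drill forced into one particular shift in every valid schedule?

No

drill can be shift 1 (e.g. finish -> shift 1, drill -> shift 1, press -> shift 1, bend -> shift 2) or shift 2 (e.g. bend=shift 2; finish=shift 1; drill=shift 2; press=shift 1).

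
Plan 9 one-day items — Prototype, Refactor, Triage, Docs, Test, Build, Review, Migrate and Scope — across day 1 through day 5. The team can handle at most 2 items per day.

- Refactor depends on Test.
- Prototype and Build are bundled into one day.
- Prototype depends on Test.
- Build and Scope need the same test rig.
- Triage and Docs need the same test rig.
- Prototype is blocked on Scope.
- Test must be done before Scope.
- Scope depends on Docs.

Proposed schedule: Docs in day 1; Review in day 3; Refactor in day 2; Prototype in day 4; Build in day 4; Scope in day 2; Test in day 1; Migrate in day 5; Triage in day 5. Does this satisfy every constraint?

Prototype is blocked on Scope — holds.
Triage and Docs need the same test rig — holds.
Refactor depends on Test — holds.
Test must be done before Scope — holds.
Scope depends on Docs — holds.
Build and Scope need the same test rig — holds.
The team can handle at most 2 items per day — holds.
Prototype depends on Test — holds.
Prototype and Build are bundled into one day — holds.

Yes, all constraints hold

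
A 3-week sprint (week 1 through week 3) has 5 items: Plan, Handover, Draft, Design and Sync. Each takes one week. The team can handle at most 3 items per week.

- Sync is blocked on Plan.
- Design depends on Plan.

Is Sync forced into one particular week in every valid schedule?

Sync can be week 2 (e.g. Design in week 2; Handover in week 1; Sync in week 2; Draft in week 1; Plan in week 1) or week 3 (e.g. Design -> week 2; Plan -> week 1; Handover -> week 1; Sync -> week 3; Draft -> week 1).

No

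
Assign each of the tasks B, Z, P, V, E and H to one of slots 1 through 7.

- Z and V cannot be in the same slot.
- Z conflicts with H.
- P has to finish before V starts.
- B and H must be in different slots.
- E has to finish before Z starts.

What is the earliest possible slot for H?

1

H at 1 is achievable: P -> 1; B -> 2; V -> 3; H -> 1; Z -> 2; E -> 1.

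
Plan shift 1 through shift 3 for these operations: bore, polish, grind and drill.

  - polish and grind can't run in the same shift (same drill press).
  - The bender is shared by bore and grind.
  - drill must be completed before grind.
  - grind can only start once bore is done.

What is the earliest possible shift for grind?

shift 2

Precedence pushes grind to at least shift 2.
grind at shift 2 is achievable: drill -> shift 1; grind -> shift 2; bore -> shift 1; polish -> shift 1.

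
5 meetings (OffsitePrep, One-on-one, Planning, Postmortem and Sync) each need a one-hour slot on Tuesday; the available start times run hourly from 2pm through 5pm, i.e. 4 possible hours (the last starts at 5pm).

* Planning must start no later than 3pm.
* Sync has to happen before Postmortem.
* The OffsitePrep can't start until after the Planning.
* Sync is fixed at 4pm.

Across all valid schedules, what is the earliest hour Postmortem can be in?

Precedence pushes Postmortem to at least 5pm.
Postmortem at 5pm is achievable: Postmortem in 5pm; One-on-one in 2pm; Planning in 2pm; OffsitePrep in 3pm; Sync in 4pm.

5pm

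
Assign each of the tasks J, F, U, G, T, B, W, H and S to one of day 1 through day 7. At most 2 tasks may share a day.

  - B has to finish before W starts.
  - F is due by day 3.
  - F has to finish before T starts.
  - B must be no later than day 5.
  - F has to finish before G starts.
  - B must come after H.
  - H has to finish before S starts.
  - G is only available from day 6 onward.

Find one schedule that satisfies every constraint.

G in day 6, H in day 1, J in day 4, S in day 3, F in day 1, T in day 2, U in day 4, W in day 3, B in day 2

Checking: F(day 1) before G(day 6); H(day 1) before B(day 2); F(day 1) before T(day 2); B(day 2) before W(day 3); H(day 1) before S(day 3); F=day 1 in [day 1,day 3]; B=day 2 in [day 1,day 5]; G=day 6 in [day 6,day 7]; max 2 per day (cap 2).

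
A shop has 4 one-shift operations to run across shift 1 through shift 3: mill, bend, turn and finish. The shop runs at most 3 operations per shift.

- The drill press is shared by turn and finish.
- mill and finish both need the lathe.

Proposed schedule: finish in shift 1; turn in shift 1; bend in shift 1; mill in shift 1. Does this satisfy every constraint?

The drill press is shared by turn and finish — violated.
The shop runs at most 3 operations per shift — violated.
mill and finish both need the lathe — violated.

No. The shop runs at most 3 operations per shift is not satisfied.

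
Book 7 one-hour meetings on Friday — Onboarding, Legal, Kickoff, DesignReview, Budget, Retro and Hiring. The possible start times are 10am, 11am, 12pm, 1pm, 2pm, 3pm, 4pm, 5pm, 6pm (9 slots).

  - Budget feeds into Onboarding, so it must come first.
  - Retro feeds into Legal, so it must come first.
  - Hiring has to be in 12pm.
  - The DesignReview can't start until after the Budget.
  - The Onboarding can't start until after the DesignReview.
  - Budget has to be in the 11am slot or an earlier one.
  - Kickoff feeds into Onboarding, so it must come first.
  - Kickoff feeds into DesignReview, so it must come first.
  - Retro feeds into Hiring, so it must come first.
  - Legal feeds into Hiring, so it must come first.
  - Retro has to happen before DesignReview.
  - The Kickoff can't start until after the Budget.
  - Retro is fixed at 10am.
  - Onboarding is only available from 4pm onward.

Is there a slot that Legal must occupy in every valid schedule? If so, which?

11am

Retro is fixed at 10am and must come before Legal, so Legal is at least 11am.
Hiring is fixed at 12pm and must come after Legal, so Legal is at most 11am.
So Legal must be 11am.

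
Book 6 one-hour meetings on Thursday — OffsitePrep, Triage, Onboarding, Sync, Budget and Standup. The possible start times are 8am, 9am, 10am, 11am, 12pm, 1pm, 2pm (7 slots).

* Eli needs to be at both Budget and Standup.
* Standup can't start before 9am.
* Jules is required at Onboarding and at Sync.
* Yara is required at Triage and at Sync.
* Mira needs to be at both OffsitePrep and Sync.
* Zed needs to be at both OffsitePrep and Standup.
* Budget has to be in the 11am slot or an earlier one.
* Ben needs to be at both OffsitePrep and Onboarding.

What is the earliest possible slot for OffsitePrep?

OffsitePrep at 8am is achievable: Standup=9am; Sync=10am; OffsitePrep=8am; Triage=8am; Budget=8am; Onboarding=9am.

8am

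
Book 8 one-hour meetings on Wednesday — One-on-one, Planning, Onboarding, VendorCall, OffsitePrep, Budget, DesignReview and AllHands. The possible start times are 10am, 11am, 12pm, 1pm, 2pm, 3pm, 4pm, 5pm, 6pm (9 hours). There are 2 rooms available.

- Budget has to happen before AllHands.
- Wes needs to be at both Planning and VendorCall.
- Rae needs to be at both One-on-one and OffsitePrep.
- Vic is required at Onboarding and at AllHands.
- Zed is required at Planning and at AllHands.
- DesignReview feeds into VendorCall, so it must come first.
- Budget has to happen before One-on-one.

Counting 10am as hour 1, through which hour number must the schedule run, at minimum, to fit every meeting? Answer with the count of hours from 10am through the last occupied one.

The precedence chain requires at least 2 distinct hours.
With at most 2 per hour and 8 meetings, at least 4 hours are needed.
4 works (last occupied hour: 1pm): for example Budget in 10am; One-on-one in 11am; AllHands in 12pm; DesignReview in 10am; VendorCall in 11am; OffsitePrep in 12pm; Planning in 1pm; Onboarding in 1pm.

4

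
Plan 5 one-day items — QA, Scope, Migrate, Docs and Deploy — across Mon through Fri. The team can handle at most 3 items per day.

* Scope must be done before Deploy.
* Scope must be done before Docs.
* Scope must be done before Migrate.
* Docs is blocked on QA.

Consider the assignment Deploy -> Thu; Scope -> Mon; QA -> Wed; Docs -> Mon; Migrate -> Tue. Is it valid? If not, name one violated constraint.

No — it violates: Docs is blocked on QA

Docs is blocked on QA — violated.
The team can handle at most 3 items per day — holds.
Scope must be done before Deploy — holds.
Scope must be done before Migrate — holds.
Scope must be done before Docs — violated.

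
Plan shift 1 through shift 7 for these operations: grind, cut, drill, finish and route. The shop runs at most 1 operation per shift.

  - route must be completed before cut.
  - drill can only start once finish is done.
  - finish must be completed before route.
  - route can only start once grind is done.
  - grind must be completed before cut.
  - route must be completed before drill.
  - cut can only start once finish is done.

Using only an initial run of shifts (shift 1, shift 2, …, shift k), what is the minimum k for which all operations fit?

The precedence chain requires at least 3 distinct shifts.
With at most 1 per shift and 5 operations, at least 5 shifts are needed.
5 works (last occupied shift: shift 5): for example grind=shift 2; route=shift 3; cut=shift 4; drill=shift 5; finish=shift 1.

5 shifts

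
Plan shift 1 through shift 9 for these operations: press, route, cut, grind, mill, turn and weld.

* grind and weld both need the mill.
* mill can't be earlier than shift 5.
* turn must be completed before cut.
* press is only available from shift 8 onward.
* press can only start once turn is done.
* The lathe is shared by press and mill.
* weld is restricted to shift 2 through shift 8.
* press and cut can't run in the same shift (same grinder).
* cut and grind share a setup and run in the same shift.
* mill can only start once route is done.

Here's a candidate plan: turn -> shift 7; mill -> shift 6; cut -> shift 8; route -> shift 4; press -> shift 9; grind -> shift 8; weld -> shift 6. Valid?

press can only start once turn is done — holds.
press is only available from shift 8 onward — holds.
grind and weld both need the mill — holds.
The lathe is shared by press and mill — holds.
turn must be completed before cut — holds.
cut and grind share a setup and run in the same shift — holds.
mill can't be earlier than shift 5 — holds.
weld is restricted to shift 2 through shift 8 — holds.
press and cut can't run in the same shift (same grinder) — holds.
mill can only start once route is done — holds.

Yes, all constraints hold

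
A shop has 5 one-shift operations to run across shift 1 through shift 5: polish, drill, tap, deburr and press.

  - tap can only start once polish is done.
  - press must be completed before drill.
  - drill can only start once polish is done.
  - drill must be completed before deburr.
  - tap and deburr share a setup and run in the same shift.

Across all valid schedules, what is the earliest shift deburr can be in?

shift 3

Precedence pushes deburr to at least shift 3.
deburr at shift 3 is achievable: press in shift 1, drill in shift 2, deburr in shift 3, polish in shift 1, tap in shift 3.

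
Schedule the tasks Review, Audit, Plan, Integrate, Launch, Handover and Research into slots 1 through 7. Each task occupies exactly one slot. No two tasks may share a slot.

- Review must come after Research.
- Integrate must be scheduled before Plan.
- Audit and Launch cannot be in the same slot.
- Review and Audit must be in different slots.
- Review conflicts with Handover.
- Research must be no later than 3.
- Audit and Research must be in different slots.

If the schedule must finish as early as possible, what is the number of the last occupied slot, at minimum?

The precedence chain requires at least 2 distinct slots.
With at most 1 per slot and 7 tasks, at least 7 slots are needed.
7 works (last occupied slot: 7): for example Plan in 4, Research in 1, Integrate in 3, Audit in 5, Review in 2, Launch in 6, Handover in 7.

7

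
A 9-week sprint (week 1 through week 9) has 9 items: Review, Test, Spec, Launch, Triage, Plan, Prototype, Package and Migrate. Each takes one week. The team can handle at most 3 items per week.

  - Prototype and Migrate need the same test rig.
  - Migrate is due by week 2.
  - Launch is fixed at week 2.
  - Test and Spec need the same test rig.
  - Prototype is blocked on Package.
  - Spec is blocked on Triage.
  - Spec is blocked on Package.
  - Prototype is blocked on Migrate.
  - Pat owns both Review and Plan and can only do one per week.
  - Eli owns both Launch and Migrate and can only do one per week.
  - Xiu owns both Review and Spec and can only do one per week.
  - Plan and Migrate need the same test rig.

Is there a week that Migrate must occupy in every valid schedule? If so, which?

Migrate's window is week 1–week 2.
Launch is fixed at week 2, and Migrate can't share a week with Launch.
So Migrate must be week 1.

week 1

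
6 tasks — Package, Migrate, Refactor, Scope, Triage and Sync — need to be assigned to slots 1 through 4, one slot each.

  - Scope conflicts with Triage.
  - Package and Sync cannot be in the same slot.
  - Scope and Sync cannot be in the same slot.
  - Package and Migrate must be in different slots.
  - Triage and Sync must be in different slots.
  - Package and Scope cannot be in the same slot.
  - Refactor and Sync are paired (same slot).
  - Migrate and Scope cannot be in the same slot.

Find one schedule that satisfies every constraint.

Package in 1; Scope in 3; Sync in 2; Migrate in 2; Triage in 1; Refactor in 2

Checking: Package(1) != Scope(3); Scope(3) != Triage(1); Migrate(2) != Scope(3); Triage(1) != Sync(2); Package(1) != Migrate(2); Package(1) != Sync(2); Scope(3) != Sync(2); Refactor = Sync = 2.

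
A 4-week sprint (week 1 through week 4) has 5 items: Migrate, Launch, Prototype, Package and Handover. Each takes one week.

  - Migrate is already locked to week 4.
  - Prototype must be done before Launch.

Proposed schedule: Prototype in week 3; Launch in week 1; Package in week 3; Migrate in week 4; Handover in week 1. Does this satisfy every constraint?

Invalid. Prototype must be done before Launch.

Prototype must be done before Launch — violated.
Migrate is already locked to week 4 — holds.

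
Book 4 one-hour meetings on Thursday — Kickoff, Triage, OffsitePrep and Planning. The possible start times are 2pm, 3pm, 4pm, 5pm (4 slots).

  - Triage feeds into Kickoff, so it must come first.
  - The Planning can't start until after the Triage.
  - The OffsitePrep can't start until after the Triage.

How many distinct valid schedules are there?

36

Splitting on Kickoff: it can be 3pm (9), 4pm (13), 5pm (14). Listing each branch's schedules as (Triage, OffsitePrep, Planning):
Kickoff=3pm: (2pm,3pm,3pm) (2pm,3pm,4pm) (2pm,3pm,5pm) (2pm,4pm,3pm) (2pm,4pm,4pm) (2pm,4pm,5pm) (2pm,5pm,3pm) (2pm,5pm,4pm) (2pm,5pm,5pm) — 9.
Kickoff=4pm: (2pm,3pm,3pm) (2pm,3pm,4pm) (2pm,3pm,5pm) (2pm,4pm,3pm) (2pm,4pm,4pm) (2pm,4pm,5pm) (2pm,5pm,3pm) (2pm,5pm,4pm) (2pm,5pm,5pm) (3pm,4pm,4pm) (3pm,4pm,5pm) (3pm,5pm,4pm) (3pm,5pm,5pm) — 13.
Kickoff=5pm: (2pm,3pm,3pm) (2pm,3pm,4pm) (2pm,3pm,5pm) (2pm,4pm,3pm) (2pm,4pm,4pm) (2pm,4pm,5pm) (2pm,5pm,3pm) (2pm,5pm,4pm) (2pm,5pm,5pm) (3pm,4pm,4pm) (3pm,4pm,5pm) (3pm,5pm,4pm) (3pm,5pm,5pm) (4pm,5pm,5pm) — 14.
Summing: 9 + 13 + 14 = 36.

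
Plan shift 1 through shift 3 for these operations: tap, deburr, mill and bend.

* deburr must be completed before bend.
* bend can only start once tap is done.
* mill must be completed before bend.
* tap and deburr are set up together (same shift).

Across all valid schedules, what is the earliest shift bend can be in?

Precedence pushes bend to at least shift 2.
bend at shift 2 is achievable: tap=shift 1, deburr=shift 1, mill=shift 1, bend=shift 2.

shift 2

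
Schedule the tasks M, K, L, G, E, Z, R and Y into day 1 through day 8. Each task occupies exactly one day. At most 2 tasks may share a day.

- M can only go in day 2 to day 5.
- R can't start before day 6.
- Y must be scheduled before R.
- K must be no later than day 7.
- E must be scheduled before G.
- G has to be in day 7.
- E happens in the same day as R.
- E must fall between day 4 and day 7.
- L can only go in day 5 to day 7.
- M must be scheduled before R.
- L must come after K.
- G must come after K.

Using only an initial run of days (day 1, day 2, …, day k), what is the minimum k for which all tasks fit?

7 days

The precedence chain requires at least 3 distinct days.
With at most 2 per day and 8 tasks, at least 4 days are needed.
G can't be placed before day 7, so the schedule must run through at least day 7.
7 works (last occupied day: day 7): for example R in day 6, L in day 5, G in day 7, M in day 2, K in day 1, Y in day 1, E in day 6, Z in day 2.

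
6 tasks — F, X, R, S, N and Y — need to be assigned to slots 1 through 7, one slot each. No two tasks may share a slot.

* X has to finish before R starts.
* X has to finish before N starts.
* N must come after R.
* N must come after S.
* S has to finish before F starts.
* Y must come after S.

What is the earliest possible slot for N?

4

Precedence pushes N to at least 3.
N at 4 is achievable: X -> 2, Y -> 6, F -> 5, N -> 4, R -> 3, S -> 1.
Nothing earlier works — the capacity limit rule out every slot before 4.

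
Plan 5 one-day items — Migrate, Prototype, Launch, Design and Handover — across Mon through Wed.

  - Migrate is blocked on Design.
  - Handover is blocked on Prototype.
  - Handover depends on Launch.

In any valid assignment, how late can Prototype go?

Tue

Downstream work caps Prototype at Tue.
Prototype at Tue is achievable: Design=Mon, Launch=Mon, Prototype=Tue, Migrate=Tue, Handover=Wed.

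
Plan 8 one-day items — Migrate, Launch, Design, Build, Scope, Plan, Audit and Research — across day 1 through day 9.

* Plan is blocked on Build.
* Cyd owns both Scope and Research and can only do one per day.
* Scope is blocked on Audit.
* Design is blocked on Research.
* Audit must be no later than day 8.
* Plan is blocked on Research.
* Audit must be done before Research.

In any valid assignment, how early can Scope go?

day 2

Precedence pushes Scope to at least day 2.
Scope at day 2 is achievable: Migrate=day 1; Build=day 1; Plan=day 4; Design=day 4; Scope=day 2; Audit=day 1; Research=day 3; Launch=day 1.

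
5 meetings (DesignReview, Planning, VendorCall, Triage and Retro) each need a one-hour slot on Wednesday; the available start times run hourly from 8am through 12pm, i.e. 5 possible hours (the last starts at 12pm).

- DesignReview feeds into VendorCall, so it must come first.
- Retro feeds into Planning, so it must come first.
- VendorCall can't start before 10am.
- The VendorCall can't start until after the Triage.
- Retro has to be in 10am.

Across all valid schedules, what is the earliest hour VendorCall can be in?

10am

VendorCall is available from 10am.
VendorCall at 10am is achievable: Retro -> 10am, Triage -> 8am, VendorCall -> 10am, Planning -> 11am, DesignReview -> 8am.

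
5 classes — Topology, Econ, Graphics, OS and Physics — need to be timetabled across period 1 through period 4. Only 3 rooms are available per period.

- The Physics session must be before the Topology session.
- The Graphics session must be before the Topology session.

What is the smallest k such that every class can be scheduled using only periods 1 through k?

The precedence chain requires at least 2 distinct periods.
With at most 3 per period and 5 classes, at least 2 periods are needed.
2 works (last occupied period: period 2): for example Physics=period 1; Topology=period 2; Econ=period 1; Graphics=period 1; OS=period 2.

2 periods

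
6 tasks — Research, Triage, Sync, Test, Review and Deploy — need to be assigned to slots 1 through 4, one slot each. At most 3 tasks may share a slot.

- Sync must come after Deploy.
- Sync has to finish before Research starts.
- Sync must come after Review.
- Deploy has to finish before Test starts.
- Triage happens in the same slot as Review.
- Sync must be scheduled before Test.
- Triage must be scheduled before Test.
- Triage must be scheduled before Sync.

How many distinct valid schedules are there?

8

Splitting on Research: it can be 3 (2), 4 (6). Listing each branch's schedules as (Triage, Sync, Test, Review, Deploy):
Research=3: (1,2,3,1,1) (1,2,4,1,1) — 2.
Research=4: (1,2,3,1,1) (1,2,4,1,1) (1,3,4,1,1) (1,3,4,1,2) (2,3,4,2,1) (2,3,4,2,2) — 6.
Summing: 2 + 6 = 8.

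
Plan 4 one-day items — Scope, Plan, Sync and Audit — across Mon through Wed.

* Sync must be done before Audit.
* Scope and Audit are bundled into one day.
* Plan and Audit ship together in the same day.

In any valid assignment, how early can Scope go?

Tue

Scope must be in the same day as Audit, which can't be before Tue, so Scope is at least Tue.
Scope at Tue is achievable: Scope -> Tue, Plan -> Tue, Audit -> Tue, Sync -> Mon.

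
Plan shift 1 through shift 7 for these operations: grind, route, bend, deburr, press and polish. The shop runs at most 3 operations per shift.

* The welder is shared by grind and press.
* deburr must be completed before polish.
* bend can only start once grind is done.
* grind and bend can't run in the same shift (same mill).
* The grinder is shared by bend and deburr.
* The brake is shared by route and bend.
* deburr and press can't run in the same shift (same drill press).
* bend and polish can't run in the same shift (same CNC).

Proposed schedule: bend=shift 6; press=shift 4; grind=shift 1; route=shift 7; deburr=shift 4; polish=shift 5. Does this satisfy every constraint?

No. deburr and press can't run in the same shift (same drill press) is not satisfied.

deburr and press can't run in the same shift (same drill press) — violated.
The shop runs at most 3 operations per shift — holds.
bend and polish can't run in the same shift (same CNC) — holds.
The grinder is shared by bend and deburr — holds.
deburr must be completed before polish — holds.
grind and bend can't run in the same shift (same mill) — holds.
The brake is shared by route and bend — holds.
bend can only start once grind is done — holds.
The welder is shared by grind and press — holds.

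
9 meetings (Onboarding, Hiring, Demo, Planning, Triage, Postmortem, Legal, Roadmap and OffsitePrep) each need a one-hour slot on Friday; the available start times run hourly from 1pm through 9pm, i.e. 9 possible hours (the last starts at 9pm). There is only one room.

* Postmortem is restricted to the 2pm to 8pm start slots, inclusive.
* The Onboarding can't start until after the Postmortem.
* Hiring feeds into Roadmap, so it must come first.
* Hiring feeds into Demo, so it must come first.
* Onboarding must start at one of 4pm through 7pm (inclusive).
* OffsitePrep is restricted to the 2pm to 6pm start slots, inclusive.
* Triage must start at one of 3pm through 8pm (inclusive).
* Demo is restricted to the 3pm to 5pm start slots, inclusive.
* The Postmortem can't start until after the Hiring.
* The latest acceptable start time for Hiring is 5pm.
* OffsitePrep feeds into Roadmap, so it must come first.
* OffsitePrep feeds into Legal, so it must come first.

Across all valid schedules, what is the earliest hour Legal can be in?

3pm

Precedence pushes Legal to at least 3pm.
Legal at 3pm is achievable: Triage=7pm, Roadmap=8pm, Hiring=1pm, Legal=3pm, Planning=9pm, Demo=4pm, OffsitePrep=2pm, Postmortem=5pm, Onboarding=6pm.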